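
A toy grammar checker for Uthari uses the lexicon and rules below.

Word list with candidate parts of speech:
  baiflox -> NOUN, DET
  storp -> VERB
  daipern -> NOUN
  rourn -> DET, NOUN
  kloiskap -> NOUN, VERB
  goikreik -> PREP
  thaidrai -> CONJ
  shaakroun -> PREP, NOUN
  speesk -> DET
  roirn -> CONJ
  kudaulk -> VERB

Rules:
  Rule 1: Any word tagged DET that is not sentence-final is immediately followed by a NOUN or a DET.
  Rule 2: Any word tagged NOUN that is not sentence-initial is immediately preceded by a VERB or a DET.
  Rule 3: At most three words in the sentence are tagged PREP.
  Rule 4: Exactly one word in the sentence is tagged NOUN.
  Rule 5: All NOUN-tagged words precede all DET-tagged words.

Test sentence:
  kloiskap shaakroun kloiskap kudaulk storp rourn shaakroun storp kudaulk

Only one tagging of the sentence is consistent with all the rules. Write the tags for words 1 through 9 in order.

VERB PREP VERB VERB VERB NOUN PREP VERB VERB

Candidates per position — 1:kloiskap {NOUN,VERB}; 2:shaakroun {PREP,NOUN}; 3:kloiskap {NOUN,VERB}; 4:kudaulk {VERB}; 5:storp {VERB}; 6:rourn {DET,NOUN}; 7:shaakroun {PREP,NOUN}; 8:storp {VERB}; 9:kudaulk {VERB}.
At position 3, choosing NOUN makes rule 2 impossible to satisfy; hence VERB.
The remaining ambiguous positions (1, 2, 6, 7) are resolved jointly — only one combination satisfies every rule.
The only consistent sequence is: VERB PREP VERB VERB VERB NOUN PREP VERB VERB.
Checking: rule 1 satisfied; rule 2 satisfied; rule 3 satisfied; rule 4 satisfied; rule 5 satisfied.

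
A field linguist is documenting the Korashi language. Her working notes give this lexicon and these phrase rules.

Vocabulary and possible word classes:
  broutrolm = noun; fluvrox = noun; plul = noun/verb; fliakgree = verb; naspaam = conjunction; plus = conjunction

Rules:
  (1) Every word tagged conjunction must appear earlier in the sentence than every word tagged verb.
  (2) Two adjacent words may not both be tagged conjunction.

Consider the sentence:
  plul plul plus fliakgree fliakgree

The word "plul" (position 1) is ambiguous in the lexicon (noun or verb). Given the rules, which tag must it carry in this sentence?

noun

Candidates per position — 1:plul {noun,verb}; 2:plul {noun,verb}; 3:plus {conjunction}; 4:fliakgree {verb}; 5:fliakgree {verb}.
If word 1 were verb, no tagging could satisfy rule 1; so word 1 is noun.
If word 2 were verb, no tagging could satisfy rule 1; so word 2 is noun.
The unique satisfying tagging is: noun noun conjunction verb verb.
Rule-by-rule: rule 1 ✓; rule 2 ✓.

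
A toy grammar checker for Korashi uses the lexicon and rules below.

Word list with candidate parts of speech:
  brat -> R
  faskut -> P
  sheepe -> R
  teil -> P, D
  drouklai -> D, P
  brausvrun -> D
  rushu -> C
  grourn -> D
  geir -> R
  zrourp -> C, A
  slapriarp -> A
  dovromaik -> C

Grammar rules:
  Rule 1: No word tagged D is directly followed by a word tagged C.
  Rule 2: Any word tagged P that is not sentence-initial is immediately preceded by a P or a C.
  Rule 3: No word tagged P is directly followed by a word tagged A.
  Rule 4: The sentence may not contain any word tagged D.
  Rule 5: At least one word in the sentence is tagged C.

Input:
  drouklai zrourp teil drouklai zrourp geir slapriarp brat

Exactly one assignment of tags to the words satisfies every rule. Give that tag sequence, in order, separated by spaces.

Candidates per position — 1:drouklai {D,P}; 2:zrourp {C,A}; 3:teil {P,D}; 4:drouklai {D,P}; 5:zrourp {C,A}; 6:geir {R}; 7:slapriarp {A}; 8:brat {R}.
Word 1 cannot be D — rule 4 would then fail for every completion. It is P.
Word 2 cannot be A — rule 3 would then fail for every completion. It is C.
Word 3 cannot be D — rule 4 would then fail for every completion. It is P.
Word 4 cannot be D — rule 4 would then fail for every completion. It is P.
Word 5 cannot be A — rule 3 would then fail for every completion. It is C.
The only consistent sequence is: P C P P C R A R.
Verifying each rule — rule 1 holds; rule 2 holds; rule 3 holds; rule 4 holds; rule 5 holds.

P C P P C R A R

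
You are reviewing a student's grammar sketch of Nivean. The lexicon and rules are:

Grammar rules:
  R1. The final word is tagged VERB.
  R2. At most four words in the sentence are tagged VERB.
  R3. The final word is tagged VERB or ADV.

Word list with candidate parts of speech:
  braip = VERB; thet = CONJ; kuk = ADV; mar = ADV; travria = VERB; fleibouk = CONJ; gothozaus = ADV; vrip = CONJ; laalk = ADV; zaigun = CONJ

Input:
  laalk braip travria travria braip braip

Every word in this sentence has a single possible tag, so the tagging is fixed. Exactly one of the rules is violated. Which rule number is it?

2

Fixed tagging: ADV VERB VERB VERB VERB VERB.
Applying the rules: R1 ok, R2 fails, R3 ok.
Only rule 2 fails.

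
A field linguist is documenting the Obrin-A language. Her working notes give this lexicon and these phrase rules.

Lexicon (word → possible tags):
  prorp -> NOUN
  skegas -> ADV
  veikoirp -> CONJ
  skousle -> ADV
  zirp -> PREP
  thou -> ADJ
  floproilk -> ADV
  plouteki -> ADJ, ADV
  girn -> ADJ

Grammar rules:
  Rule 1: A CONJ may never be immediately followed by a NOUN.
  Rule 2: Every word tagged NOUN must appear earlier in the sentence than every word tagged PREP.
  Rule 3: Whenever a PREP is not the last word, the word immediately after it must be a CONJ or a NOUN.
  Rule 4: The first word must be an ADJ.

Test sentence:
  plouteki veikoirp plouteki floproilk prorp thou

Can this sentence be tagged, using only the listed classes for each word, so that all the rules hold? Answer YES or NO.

YES

Candidates per position — 1:plouteki {ADJ,ADV}; 2:veikoirp {CONJ}; 3:plouteki {ADJ,ADV}; 4:floproilk {ADV}; 5:prorp {NOUN}; 6:thou {ADJ}.
One satisfying assignment: ADJ CONJ ADJ ADV NOUN ADJ.
Checking: rule 1 satisfied; rule 2 satisfied; rule 3 satisfied; rule 4 satisfied.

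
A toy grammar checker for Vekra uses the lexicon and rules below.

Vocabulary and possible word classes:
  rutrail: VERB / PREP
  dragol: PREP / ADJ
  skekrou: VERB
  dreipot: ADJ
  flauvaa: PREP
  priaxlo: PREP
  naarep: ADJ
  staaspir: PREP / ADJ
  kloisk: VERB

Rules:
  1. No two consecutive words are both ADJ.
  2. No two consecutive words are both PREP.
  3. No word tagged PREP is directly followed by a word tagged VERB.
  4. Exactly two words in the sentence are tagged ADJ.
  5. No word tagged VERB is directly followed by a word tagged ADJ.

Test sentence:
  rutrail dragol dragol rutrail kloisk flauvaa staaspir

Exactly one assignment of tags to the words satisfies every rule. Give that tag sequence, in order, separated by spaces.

Candidates per position — 1:rutrail {VERB,PREP}; 2:dragol {PREP,ADJ}; 3:dragol {PREP,ADJ}; 4:rutrail {VERB,PREP}; 5:kloisk {VERB}; 6:flauvaa {PREP}; 7:staaspir {PREP,ADJ}.
If word 3 were PREP, no tagging could satisfy rule 3; so word 3 is ADJ.
If word 4 were PREP, no tagging could satisfy rule 3; so word 4 is VERB.
If word 7 were PREP, no tagging could satisfy rule 2; so word 7 is ADJ.
If word 2 were ADJ, no tagging could satisfy rule 1; so word 2 is PREP.
If word 1 were PREP, no tagging could satisfy rule 2; so word 1 is VERB.
So the tagging must be: VERB PREP ADJ VERB VERB PREP ADJ.
Verifying each rule — rule 1 ok; rule 2 ok; rule 3 ok; rule 4 ok; rule 5 ok.

VERB PREP ADJ VERB VERB PREP ADJ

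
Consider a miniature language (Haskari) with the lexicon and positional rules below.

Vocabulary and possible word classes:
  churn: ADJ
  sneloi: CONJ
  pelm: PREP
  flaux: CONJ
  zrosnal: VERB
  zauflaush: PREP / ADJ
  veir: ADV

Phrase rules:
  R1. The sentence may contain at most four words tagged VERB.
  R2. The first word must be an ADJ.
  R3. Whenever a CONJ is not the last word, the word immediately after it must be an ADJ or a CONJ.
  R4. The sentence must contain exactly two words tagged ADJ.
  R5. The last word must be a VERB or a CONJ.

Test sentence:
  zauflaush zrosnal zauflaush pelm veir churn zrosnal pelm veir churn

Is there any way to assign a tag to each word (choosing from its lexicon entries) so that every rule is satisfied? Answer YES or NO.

NO

Candidates per position — 1:zauflaush {PREP,ADJ}; 2:zrosnal {VERB}; 3:zauflaush {PREP,ADJ}; 4:pelm {PREP}; 5:veir {ADV}; 6:churn {ADJ}; 7:zrosnal {VERB}; 8:pelm {PREP}; 9:veir {ADV}; 10:churn {ADJ}.
Rule 5 cannot be satisfied by any choice of tags from the lexicon.
So there is no consistent tagging.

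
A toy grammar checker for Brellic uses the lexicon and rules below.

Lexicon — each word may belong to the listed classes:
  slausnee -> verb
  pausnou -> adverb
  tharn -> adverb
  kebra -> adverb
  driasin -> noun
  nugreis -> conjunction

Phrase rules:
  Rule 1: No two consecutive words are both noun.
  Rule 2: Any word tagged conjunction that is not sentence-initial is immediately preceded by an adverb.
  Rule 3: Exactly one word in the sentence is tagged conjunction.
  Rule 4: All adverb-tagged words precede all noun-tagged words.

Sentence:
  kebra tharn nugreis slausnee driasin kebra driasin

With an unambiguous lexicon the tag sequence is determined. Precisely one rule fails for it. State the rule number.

Fixed tagging: adverb adverb conjunction verb noun adverb noun.
Checking each rule: R1 holds, R2 holds, R3 holds, R4 violated.
Only rule 4 fails.

4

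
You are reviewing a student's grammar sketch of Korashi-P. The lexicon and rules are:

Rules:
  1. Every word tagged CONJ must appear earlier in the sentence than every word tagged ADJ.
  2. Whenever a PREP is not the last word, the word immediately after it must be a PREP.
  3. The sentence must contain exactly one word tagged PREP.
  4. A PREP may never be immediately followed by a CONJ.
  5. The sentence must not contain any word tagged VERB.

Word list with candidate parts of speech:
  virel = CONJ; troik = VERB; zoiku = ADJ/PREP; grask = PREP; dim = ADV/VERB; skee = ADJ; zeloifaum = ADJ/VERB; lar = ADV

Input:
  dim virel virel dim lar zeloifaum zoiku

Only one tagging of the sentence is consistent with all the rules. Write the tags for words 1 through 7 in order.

ADV CONJ CONJ ADV ADV ADJ PREP

Candidates per position — 1:dim {ADV,VERB}; 2:virel {CONJ}; 3:virel {CONJ}; 4:dim {ADV,VERB}; 5:lar {ADV}; 6:zeloifaum {ADJ,VERB}; 7:zoiku {ADJ,PREP}.
If word 1 were VERB, no tagging could satisfy rule 5; so word 1 is ADV.
If word 4 were VERB, no tagging could satisfy rule 5; so word 4 is ADV.
If word 6 were VERB, no tagging could satisfy rule 5; so word 6 is ADJ.
If word 7 were ADJ, no tagging could satisfy rule 3; so word 7 is PREP.
So the tagging must be: ADV CONJ CONJ ADV ADV ADJ PREP.
Checking: rule 1 satisfied; rule 2 satisfied; rule 3 satisfied; rule 4 satisfied; rule 5 satisfied.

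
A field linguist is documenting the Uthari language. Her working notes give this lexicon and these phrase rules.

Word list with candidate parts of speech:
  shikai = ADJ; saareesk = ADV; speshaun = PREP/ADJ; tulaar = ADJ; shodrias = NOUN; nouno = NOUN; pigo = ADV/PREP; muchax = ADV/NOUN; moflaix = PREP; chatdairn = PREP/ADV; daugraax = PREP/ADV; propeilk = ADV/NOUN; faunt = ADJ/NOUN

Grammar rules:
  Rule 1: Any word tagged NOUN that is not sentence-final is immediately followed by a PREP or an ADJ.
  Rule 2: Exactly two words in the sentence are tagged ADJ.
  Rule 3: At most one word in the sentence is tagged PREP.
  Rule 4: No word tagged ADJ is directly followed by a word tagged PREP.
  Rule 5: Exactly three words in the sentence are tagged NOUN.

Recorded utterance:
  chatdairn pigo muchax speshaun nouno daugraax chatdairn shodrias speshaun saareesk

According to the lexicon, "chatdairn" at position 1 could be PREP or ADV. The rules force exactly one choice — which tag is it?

ADV

Candidates per position — 1:chatdairn {PREP,ADV}; 2:pigo {ADV,PREP}; 3:muchax {ADV,NOUN}; 4:speshaun {PREP,ADJ}; 5:nouno {NOUN}; 6:daugraax {PREP,ADV}; 7:chatdairn {PREP,ADV}; 8:shodrias {NOUN}; 9:speshaun {PREP,ADJ}; 10:saareesk {ADV}.
Word 3 cannot be ADV — rule 5 would then fail for every completion. It is NOUN.
Word 4 cannot be PREP — rule 2 would then fail for every completion. It is ADJ.
Word 6 cannot be ADV — rule 1 would then fail for every completion. It is PREP.
Word 7 cannot be PREP — rule 3 would then fail for every completion. It is ADV.
Word 9 cannot be PREP — rule 2 would then fail for every completion. It is ADJ.
Word 1 cannot be PREP — rule 3 would then fail for every completion. It is ADV.
Word 2 cannot be PREP — rule 3 would then fail for every completion. It is ADV.
That leaves exactly one tagging: ADV ADV NOUN ADJ NOUN PREP ADV NOUN ADJ ADV.
Check: rule 1 ✓; rule 2 ✓; rule 3 ✓; rule 4 ✓; rule 5 ✓.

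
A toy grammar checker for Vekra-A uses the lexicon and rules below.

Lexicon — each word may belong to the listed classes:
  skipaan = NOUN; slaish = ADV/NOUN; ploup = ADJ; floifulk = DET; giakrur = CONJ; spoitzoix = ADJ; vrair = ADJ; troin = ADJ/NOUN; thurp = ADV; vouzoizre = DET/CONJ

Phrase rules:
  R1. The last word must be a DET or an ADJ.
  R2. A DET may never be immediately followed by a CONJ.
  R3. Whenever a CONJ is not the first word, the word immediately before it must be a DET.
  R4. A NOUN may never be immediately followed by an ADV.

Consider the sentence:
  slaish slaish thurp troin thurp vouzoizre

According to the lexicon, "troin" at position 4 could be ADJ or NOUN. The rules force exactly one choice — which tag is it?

Candidates per position — 1:slaish {ADV,NOUN}; 2:slaish {ADV,NOUN}; 3:thurp {ADV}; 4:troin {ADJ,NOUN}; 5:thurp {ADV}; 6:vouzoizre {DET,CONJ}.
If word 1 were NOUN, no tagging could satisfy rule 4; so word 1 is ADV.
If word 2 were NOUN, no tagging could satisfy rule 4; so word 2 is ADV.
If word 4 were NOUN, no tagging could satisfy rule 4; so word 4 is ADJ.
If word 6 were CONJ, no tagging could satisfy rule 1; so word 6 is DET.
The unique satisfying tagging is: ADV ADV ADV ADJ ADV DET.
Checking: rule 1 ✓; rule 2 ✓; rule 3 ✓; rule 4 ✓.

ADJ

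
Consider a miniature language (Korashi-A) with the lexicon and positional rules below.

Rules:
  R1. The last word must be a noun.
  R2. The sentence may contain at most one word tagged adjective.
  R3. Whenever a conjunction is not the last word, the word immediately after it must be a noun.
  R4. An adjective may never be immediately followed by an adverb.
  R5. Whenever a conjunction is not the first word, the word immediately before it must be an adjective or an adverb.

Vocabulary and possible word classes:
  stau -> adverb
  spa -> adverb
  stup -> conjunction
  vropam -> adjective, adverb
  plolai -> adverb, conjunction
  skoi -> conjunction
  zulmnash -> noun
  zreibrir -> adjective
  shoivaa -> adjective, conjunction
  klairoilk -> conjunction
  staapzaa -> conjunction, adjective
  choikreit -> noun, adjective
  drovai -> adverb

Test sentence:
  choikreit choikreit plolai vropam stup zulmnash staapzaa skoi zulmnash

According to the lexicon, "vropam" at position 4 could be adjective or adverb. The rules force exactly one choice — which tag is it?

adverb

Candidates per position — 1:choikreit {noun,adjective}; 2:choikreit {noun,adjective}; 3:plolai {adverb,conjunction}; 4:vropam {adjective,adverb}; 5:stup {conjunction}; 6:zulmnash {noun}; 7:staapzaa {conjunction,adjective}; 8:skoi {conjunction}; 9:zulmnash {noun}.
Position 3: tagging it conjunction would leave rule 3 unsatisfiable, so it must be adverb.
Position 7: tagging it conjunction would leave rule 3 unsatisfiable, so it must be adjective.
Position 1: tagging it adjective would leave rule 2 unsatisfiable, so it must be noun.
Position 2: tagging it adjective would leave rule 2 unsatisfiable, so it must be noun.
Position 4: tagging it adjective would leave rule 2 unsatisfiable, so it must be adverb.
So the tagging must be: noun noun adverb adverb conjunction noun adjective conjunction noun.
Verifying each rule — rule 1 ✓; rule 2 ✓; rule 3 ✓; rule 4 ✓; rule 5 ✓.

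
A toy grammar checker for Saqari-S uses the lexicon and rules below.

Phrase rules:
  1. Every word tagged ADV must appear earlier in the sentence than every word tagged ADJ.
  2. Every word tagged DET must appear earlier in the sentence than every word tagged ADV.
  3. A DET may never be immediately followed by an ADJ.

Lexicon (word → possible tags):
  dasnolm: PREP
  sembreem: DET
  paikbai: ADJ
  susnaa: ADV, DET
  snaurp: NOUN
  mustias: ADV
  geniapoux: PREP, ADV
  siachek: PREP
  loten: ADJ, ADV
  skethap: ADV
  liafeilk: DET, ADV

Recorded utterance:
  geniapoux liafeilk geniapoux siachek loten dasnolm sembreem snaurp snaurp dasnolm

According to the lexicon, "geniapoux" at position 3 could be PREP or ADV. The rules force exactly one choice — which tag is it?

Candidates per position — 1:geniapoux {PREP,ADV}; 2:liafeilk {DET,ADV}; 3:geniapoux {PREP,ADV}; 4:siachek {PREP}; 5:loten {ADJ,ADV}; 6:dasnolm {PREP}; 7:sembreem {DET}; 8:snaurp {NOUN}; 9:snaurp {NOUN}; 10:dasnolm {PREP}.
Word 1 cannot be ADV — rule 2 would then fail for every completion. It is PREP.
Word 2 cannot be ADV — rule 2 would then fail for every completion. It is DET.
Word 3 cannot be ADV — rule 2 would then fail for every completion. It is PREP.
Word 5 cannot be ADV — rule 2 would then fail for every completion. It is ADJ.
The only consistent sequence is: PREP DET PREP PREP ADJ PREP DET NOUN NOUN PREP.
Rule-by-rule: rule 1 ✓; rule 2 ✓; rule 3 ✓.

PREP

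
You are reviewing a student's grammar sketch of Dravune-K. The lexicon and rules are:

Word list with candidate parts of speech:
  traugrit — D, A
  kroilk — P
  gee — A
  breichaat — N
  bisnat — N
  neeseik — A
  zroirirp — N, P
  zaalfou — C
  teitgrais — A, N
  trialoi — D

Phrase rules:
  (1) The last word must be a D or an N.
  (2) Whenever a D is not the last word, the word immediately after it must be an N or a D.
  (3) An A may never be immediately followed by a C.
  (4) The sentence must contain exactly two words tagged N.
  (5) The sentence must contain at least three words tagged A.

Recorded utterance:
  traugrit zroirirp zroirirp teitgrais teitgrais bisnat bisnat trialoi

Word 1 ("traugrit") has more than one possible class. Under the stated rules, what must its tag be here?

Candidates per position — 1:traugrit {D,A}; 2:zroirirp {N,P}; 3:zroirirp {N,P}; 4:teitgrais {A,N}; 5:teitgrais {A,N}; 6:bisnat {N}; 7:bisnat {N}; 8:trialoi {D}.
Position 1: tagging it D would leave rule 5 unsatisfiable, so it must be A.
Position 2: tagging it N would leave rule 4 unsatisfiable, so it must be P.
Position 3: tagging it N would leave rule 4 unsatisfiable, so it must be P.
Position 4: tagging it N would leave rule 4 unsatisfiable, so it must be A.
Position 5: tagging it N would leave rule 4 unsatisfiable, so it must be A.
So the tagging must be: A P P A A N N D.
Verifying each rule — rule 1 satisfied; rule 2 satisfied; rule 3 satisfied; rule 4 satisfied; rule 5 satisfied.

A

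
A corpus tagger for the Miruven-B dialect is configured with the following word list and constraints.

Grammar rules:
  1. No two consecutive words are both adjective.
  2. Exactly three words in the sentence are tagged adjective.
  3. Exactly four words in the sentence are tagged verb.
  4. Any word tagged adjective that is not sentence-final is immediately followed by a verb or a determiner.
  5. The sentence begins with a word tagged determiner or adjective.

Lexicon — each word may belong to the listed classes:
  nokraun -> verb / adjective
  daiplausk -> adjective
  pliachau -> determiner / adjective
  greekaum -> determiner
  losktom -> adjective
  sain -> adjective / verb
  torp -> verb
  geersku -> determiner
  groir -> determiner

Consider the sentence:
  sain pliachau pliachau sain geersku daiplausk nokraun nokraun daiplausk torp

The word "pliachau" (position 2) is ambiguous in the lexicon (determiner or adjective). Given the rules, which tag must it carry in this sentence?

determiner

Candidates per position — 1:sain {adjective,verb}; 2:pliachau {determiner,adjective}; 3:pliachau {determiner,adjective}; 4:sain {adjective,verb}; 5:geersku {determiner}; 6:daiplausk {adjective}; 7:nokraun {verb,adjective}; 8:nokraun {verb,adjective}; 9:daiplausk {adjective}; 10:torp {verb}.
At position 1, choosing verb makes rule 5 impossible to satisfy; hence adjective.
At position 2, choosing adjective makes rule 1 impossible to satisfy; hence determiner.
At position 3, choosing adjective makes rule 2 impossible to satisfy; hence determiner.
At position 4, choosing adjective makes rule 2 impossible to satisfy; hence verb.
At position 7, choosing adjective makes rule 1 impossible to satisfy; hence verb.
At position 8, choosing adjective makes rule 1 impossible to satisfy; hence verb.
So the tagging must be: adjective determiner determiner verb determiner adjective verb verb adjective verb.
Verifying each rule — rule 1 satisfied; rule 2 satisfied; rule 3 satisfied; rule 4 satisfied; rule 5 satisfied.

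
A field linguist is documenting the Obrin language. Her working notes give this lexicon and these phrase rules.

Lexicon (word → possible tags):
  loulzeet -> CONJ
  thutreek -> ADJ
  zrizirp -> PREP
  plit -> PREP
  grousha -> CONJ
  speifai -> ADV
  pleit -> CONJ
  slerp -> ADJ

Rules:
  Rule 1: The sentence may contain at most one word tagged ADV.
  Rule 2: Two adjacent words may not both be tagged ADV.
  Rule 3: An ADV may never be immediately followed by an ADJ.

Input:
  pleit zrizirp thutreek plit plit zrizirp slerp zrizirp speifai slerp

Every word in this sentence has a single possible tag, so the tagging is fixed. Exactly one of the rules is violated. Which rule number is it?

3

Fixed tagging: CONJ PREP ADJ PREP PREP PREP ADJ PREP ADV ADJ.
Checking each rule: R1 ok, R2 ok, R3 fails.
Only rule 3 fails.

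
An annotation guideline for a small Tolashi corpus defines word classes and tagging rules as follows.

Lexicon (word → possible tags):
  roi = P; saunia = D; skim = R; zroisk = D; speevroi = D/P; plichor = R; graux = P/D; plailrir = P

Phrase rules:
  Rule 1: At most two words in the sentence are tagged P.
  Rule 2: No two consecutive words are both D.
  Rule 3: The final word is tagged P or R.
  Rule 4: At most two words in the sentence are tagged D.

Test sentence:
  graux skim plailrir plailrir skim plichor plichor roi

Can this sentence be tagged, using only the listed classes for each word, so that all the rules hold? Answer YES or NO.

NO

Candidates per position — 1:graux {P,D}; 2:skim {R}; 3:plailrir {P}; 4:plailrir {P}; 5:skim {R}; 6:plichor {R}; 7:plichor {R}; 8:roi {P}.
Rule 1 cannot be satisfied by any choice of tags from the lexicon.
So there is no consistent tagging.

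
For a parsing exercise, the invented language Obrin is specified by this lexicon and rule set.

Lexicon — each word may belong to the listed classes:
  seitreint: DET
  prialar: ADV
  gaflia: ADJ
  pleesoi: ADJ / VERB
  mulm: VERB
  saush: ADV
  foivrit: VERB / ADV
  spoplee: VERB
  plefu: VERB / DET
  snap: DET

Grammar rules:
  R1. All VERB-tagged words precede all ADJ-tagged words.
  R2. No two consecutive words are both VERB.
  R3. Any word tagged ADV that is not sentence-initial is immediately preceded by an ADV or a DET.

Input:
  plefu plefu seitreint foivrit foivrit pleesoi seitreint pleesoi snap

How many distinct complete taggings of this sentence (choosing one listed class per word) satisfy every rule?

Candidates per position — 1:plefu {VERB,DET}; 2:plefu {VERB,DET}; 3:seitreint {DET}; 4:foivrit {VERB,ADV}; 5:foivrit {VERB,ADV}; 6:pleesoi {ADJ,VERB}; 7:seitreint {DET}; 8:pleesoi {ADJ,VERB}; 9:snap {DET}.
There are 64 candidate sequences in total.
Checking each against the rules leaves 12 sequences.
Count = 12.

12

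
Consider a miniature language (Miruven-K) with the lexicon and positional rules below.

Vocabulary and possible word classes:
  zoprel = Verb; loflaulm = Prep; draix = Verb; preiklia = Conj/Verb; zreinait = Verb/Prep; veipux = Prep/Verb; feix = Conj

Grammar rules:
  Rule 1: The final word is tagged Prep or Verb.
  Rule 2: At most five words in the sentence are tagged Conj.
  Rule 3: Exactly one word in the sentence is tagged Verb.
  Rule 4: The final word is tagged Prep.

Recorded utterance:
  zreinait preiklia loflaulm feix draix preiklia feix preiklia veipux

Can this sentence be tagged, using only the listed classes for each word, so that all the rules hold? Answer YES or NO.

YES

Candidates per position — 1:zreinait {Verb,Prep}; 2:preiklia {Conj,Verb}; 3:loflaulm {Prep}; 4:feix {Conj}; 5:draix {Verb}; 6:preiklia {Conj,Verb}; 7:feix {Conj}; 8:preiklia {Conj,Verb}; 9:veipux {Prep,Verb}.
One satisfying assignment: Prep Conj Prep Conj Verb Conj Conj Conj Prep.
Rule-by-rule: rule 1 ok; rule 2 ok; rule 3 ok; rule 4 ok.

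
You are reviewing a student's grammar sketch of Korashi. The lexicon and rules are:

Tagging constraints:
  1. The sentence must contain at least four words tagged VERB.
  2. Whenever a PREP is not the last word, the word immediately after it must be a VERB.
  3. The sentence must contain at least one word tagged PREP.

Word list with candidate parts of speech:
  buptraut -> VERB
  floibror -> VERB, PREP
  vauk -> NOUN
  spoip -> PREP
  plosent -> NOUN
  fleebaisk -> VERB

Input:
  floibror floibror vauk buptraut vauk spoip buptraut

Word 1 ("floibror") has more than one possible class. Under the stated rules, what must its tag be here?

VERB

Candidates per position — 1:floibror {VERB,PREP}; 2:floibror {VERB,PREP}; 3:vauk {NOUN}; 4:buptraut {VERB}; 5:vauk {NOUN}; 6:spoip {PREP}; 7:buptraut {VERB}.
Position 1: tagging it PREP would leave rule 1 unsatisfiable, so it must be VERB.
Position 2: tagging it PREP would leave rule 1 unsatisfiable, so it must be VERB.
The unique satisfying tagging is: VERB VERB NOUN VERB NOUN PREP VERB.
Check: rule 1 ok; rule 2 ok; rule 3 ok.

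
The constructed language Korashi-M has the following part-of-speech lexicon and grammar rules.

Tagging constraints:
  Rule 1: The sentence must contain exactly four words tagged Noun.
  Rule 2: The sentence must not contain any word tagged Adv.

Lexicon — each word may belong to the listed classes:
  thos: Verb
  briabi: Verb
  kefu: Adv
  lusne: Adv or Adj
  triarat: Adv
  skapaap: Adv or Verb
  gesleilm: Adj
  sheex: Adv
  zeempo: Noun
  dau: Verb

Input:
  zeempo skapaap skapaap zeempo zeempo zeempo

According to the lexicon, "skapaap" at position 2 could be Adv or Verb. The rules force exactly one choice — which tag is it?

Verb

Candidates per position — 1:zeempo {Noun}; 2:skapaap {Adv,Verb}; 3:skapaap {Adv,Verb}; 4:zeempo {Noun}; 5:zeempo {Noun}; 6:zeempo {Noun}.
Position 2: tagging it Adv would leave rule 2 unsatisfiable, so it must be Verb.
Position 3: tagging it Adv would leave rule 2 unsatisfiable, so it must be Verb.
So the tagging must be: Noun Verb Verb Noun Noun Noun.
Check: rule 1 ✓; rule 2 ✓.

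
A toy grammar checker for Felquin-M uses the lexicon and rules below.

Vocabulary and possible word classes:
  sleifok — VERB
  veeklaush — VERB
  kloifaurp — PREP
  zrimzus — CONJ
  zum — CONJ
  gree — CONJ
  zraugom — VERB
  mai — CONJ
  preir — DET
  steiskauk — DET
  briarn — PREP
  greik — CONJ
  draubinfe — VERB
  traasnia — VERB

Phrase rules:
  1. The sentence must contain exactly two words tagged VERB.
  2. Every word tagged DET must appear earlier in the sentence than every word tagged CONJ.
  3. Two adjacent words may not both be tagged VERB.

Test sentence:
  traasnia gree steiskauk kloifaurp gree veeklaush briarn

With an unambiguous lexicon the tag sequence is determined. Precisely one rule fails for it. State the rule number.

Fixed tagging: VERB CONJ DET PREP CONJ VERB PREP.
Rule check: R1 holds, R2 violated, R3 holds.
Only rule 2 fails.

2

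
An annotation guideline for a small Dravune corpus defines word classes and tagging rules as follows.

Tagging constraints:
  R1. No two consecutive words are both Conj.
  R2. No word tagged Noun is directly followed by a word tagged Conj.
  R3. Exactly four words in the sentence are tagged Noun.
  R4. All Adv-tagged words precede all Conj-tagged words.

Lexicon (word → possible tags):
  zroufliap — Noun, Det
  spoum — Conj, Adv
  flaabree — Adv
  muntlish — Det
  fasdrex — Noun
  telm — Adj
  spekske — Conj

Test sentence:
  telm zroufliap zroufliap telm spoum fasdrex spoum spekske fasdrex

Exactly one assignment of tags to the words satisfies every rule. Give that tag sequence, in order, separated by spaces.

Adj Noun Noun Adj Adv Noun Adv Conj Noun

Candidates per position — 1:telm {Adj}; 2:zroufliap {Noun,Det}; 3:zroufliap {Noun,Det}; 4:telm {Adj}; 5:spoum {Conj,Adv}; 6:fasdrex {Noun}; 7:spoum {Conj,Adv}; 8:spekske {Conj}; 9:fasdrex {Noun}.
Word 2 cannot be Det — rule 3 would then fail for every completion. It is Noun.
Word 3 cannot be Det — rule 3 would then fail for every completion. It is Noun.
Word 7 cannot be Conj — rule 1 would then fail for every completion. It is Adv.
Word 5 cannot be Conj — rule 4 would then fail for every completion. It is Adv.
So the tagging must be: Adj Noun Noun Adj Adv Noun Adv Conj Noun.
Verifying each rule — rule 1 ✓; rule 2 ✓; rule 3 ✓; rule 4 ✓.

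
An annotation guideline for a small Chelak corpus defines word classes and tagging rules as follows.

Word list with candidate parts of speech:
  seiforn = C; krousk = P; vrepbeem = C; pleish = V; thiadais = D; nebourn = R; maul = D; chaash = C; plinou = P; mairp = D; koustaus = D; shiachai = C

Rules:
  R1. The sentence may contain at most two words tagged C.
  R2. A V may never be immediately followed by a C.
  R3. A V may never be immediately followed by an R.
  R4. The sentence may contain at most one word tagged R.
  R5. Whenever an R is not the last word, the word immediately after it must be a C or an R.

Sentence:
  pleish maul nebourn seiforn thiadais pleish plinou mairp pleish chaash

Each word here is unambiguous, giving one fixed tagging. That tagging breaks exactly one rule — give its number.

Fixed tagging: V D R C D V P D V C.
Checking each rule: R1 holds, R2 violated, R3 holds, R4 holds, R5 holds.
Only rule 2 fails.

2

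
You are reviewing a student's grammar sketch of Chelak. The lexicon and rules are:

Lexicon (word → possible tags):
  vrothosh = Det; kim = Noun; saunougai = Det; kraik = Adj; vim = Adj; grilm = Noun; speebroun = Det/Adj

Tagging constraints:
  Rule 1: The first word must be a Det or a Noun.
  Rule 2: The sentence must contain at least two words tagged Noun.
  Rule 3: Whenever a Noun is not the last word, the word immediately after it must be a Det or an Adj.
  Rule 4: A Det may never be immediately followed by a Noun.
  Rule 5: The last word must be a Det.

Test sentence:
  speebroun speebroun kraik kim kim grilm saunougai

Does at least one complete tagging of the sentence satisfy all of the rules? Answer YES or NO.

Candidates per position — 1:speebroun {Det,Adj}; 2:speebroun {Det,Adj}; 3:kraik {Adj}; 4:kim {Noun}; 5:kim {Noun}; 6:grilm {Noun}; 7:saunougai {Det}.
Rule 3 cannot be satisfied by any choice of tags from the lexicon.
So there is no consistent tagging.

NO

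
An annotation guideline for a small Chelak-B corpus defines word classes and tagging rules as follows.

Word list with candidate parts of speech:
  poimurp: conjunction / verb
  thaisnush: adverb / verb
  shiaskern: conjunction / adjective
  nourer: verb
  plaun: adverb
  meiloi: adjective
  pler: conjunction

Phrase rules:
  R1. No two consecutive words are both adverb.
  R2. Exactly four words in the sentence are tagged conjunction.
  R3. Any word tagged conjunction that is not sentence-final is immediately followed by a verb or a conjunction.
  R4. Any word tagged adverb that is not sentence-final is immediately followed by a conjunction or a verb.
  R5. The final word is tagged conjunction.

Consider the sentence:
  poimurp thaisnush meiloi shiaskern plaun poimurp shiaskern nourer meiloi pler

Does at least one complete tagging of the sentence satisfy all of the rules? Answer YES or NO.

YES

Candidates per position — 1:poimurp {conjunction,verb}; 2:thaisnush {adverb,verb}; 3:meiloi {adjective}; 4:shiaskern {conjunction,adjective}; 5:plaun {adverb}; 6:poimurp {conjunction,verb}; 7:shiaskern {conjunction,adjective}; 8:nourer {verb}; 9:meiloi {adjective}; 10:pler {conjunction}.
One satisfying assignment: conjunction verb adjective adjective adverb conjunction conjunction verb adjective conjunction.
Rule-by-rule: rule 1 ✓; rule 2 ✓; rule 3 ✓; rule 4 ✓; rule 5 ✓.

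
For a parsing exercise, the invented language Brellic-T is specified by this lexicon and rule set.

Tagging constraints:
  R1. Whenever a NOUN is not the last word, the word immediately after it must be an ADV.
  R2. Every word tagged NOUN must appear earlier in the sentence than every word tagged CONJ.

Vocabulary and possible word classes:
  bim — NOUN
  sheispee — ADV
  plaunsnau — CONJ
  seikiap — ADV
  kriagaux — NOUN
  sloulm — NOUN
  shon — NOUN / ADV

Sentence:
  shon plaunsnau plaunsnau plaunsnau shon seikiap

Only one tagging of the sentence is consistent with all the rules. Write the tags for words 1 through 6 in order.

Candidates per position — 1:shon {NOUN,ADV}; 2:plaunsnau {CONJ}; 3:plaunsnau {CONJ}; 4:plaunsnau {CONJ}; 5:shon {NOUN,ADV}; 6:seikiap {ADV}.
Word 1 cannot be NOUN — rule 1 would then fail for every completion. It is ADV.
Word 5 cannot be NOUN — rule 2 would then fail for every completion. It is ADV.
That leaves exactly one tagging: ADV CONJ CONJ CONJ ADV ADV.
Verifying each rule — rule 1 ok; rule 2 ok.

ADV CONJ CONJ CONJ ADV ADV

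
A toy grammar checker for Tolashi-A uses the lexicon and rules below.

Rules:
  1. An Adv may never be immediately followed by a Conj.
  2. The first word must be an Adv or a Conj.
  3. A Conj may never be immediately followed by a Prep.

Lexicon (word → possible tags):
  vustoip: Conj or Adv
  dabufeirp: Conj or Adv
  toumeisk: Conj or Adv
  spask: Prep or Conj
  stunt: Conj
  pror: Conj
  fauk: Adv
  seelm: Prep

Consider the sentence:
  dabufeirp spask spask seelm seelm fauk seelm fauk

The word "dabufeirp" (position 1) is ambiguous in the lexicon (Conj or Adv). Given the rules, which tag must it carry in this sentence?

Adv

Candidates per position — 1:dabufeirp {Conj,Adv}; 2:spask {Prep,Conj}; 3:spask {Prep,Conj}; 4:seelm {Prep}; 5:seelm {Prep}; 6:fauk {Adv}; 7:seelm {Prep}; 8:fauk {Adv}.
Position 1: Conj is ruled out by rule 3; that leaves Adv.
Position 2: Conj is ruled out by rule 1; that leaves Prep.
Position 3: Conj is ruled out by rule 3; that leaves Prep.
That leaves exactly one tagging: Adv Prep Prep Prep Prep Adv Prep Adv.
Check: rule 1 satisfied; rule 2 satisfied; rule 3 satisfied.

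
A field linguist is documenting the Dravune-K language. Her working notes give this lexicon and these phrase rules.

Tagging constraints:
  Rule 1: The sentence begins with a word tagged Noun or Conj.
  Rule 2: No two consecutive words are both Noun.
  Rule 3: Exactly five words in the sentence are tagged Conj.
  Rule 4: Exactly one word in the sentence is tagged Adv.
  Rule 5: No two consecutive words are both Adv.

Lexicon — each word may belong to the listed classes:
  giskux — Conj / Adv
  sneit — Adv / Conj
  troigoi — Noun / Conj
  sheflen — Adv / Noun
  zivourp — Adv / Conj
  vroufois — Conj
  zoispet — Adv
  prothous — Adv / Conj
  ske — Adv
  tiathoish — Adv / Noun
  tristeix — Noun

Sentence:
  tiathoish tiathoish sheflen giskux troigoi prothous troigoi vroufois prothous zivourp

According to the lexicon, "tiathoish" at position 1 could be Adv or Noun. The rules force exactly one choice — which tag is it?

Candidates per position — 1:tiathoish {Adv,Noun}; 2:tiathoish {Adv,Noun}; 3:sheflen {Adv,Noun}; 4:giskux {Conj,Adv}; 5:troigoi {Noun,Conj}; 6:prothous {Adv,Conj}; 7:troigoi {Noun,Conj}; 8:vroufois {Conj}; 9:prothous {Adv,Conj}; 10:zivourp {Adv,Conj}.
Position 1: tagging it Adv would leave rule 1 unsatisfiable, so it must be Noun.
Position 2: tagging it Noun would leave rule 2 unsatisfiable, so it must be Adv.
Position 3: tagging it Adv would leave rule 4 unsatisfiable, so it must be Noun.
Position 4: tagging it Adv would leave rule 4 unsatisfiable, so it must be Conj.
Position 6: tagging it Adv would leave rule 4 unsatisfiable, so it must be Conj.
Position 9: tagging it Adv would leave rule 4 unsatisfiable, so it must be Conj.
Position 10: tagging it Adv would leave rule 4 unsatisfiable, so it must be Conj.
Position 5: tagging it Conj would leave rule 3 unsatisfiable, so it must be Noun.
Position 7: tagging it Conj would leave rule 3 unsatisfiable, so it must be Noun.
That leaves exactly one tagging: Noun Adv Noun Conj Noun Conj Noun Conj Conj Conj.
Rule-by-rule: rule 1 ok; rule 2 ok; rule 3 ok; rule 4 ok; rule 5 ok.

Noun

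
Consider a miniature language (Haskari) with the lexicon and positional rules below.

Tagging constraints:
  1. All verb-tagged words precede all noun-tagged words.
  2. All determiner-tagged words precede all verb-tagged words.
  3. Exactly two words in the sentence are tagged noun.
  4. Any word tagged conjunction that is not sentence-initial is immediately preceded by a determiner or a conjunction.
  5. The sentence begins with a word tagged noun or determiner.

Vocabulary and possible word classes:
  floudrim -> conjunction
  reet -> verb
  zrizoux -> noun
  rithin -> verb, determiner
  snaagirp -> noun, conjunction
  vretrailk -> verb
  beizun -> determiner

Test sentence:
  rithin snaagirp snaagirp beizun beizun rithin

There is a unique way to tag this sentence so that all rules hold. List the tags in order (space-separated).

determiner noun noun determiner determiner determiner

Candidates per position — 1:rithin {verb,determiner}; 2:snaagirp {noun,conjunction}; 3:snaagirp {noun,conjunction}; 4:beizun {determiner}; 5:beizun {determiner}; 6:rithin {verb,determiner}.
Position 1: verb is ruled out by rule 2; that leaves determiner.
Position 2: conjunction is ruled out by rule 3; that leaves noun.
Position 3: conjunction is ruled out by rule 3; that leaves noun.
Position 6: verb is ruled out by rule 1; that leaves determiner.
The unique satisfying tagging is: determiner noun noun determiner determiner determiner.
Rule-by-rule: rule 1 ok; rule 2 ok; rule 3 ok; rule 4 ok; rule 5 ok.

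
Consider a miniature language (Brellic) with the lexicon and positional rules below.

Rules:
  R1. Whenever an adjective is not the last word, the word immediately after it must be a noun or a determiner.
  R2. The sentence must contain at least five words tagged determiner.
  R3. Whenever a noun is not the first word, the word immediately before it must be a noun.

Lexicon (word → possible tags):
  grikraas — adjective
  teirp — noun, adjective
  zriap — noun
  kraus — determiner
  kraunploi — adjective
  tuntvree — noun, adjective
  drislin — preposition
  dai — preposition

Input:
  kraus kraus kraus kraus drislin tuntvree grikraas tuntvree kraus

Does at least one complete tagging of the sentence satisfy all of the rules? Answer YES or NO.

Candidates per position — 1:kraus {determiner}; 2:kraus {determiner}; 3:kraus {determiner}; 4:kraus {determiner}; 5:drislin {preposition}; 6:tuntvree {noun,adjective}; 7:grikraas {adjective}; 8:tuntvree {noun,adjective}; 9:kraus {determiner}.
Every candidate sequence violates at least one rule; no consistent tagging exists.

NO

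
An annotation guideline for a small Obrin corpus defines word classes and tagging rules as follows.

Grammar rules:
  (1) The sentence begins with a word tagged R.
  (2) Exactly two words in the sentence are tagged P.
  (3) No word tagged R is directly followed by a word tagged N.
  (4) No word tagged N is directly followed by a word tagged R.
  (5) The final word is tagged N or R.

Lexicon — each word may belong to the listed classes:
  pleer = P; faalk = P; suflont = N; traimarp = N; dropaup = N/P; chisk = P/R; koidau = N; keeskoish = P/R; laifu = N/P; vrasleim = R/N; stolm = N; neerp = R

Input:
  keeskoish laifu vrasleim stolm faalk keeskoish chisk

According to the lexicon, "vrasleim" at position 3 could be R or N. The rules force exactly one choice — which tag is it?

N

Candidates per position — 1:keeskoish {P,R}; 2:laifu {N,P}; 3:vrasleim {R,N}; 4:stolm {N}; 5:faalk {P}; 6:keeskoish {P,R}; 7:chisk {P,R}.
Word 1 cannot be P — rule 1 would then fail for every completion. It is R.
Word 2 cannot be N — rule 3 would then fail for every completion. It is P.
Word 3 cannot be R — rule 3 would then fail for every completion. It is N.
Word 6 cannot be P — rule 2 would then fail for every completion. It is R.
Word 7 cannot be P — rule 2 would then fail for every completion. It is R.
The unique satisfying tagging is: R P N N P R R.
Verifying each rule — rule 1 ✓; rule 2 ✓; rule 3 ✓; rule 4 ✓; rule 5 ✓.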